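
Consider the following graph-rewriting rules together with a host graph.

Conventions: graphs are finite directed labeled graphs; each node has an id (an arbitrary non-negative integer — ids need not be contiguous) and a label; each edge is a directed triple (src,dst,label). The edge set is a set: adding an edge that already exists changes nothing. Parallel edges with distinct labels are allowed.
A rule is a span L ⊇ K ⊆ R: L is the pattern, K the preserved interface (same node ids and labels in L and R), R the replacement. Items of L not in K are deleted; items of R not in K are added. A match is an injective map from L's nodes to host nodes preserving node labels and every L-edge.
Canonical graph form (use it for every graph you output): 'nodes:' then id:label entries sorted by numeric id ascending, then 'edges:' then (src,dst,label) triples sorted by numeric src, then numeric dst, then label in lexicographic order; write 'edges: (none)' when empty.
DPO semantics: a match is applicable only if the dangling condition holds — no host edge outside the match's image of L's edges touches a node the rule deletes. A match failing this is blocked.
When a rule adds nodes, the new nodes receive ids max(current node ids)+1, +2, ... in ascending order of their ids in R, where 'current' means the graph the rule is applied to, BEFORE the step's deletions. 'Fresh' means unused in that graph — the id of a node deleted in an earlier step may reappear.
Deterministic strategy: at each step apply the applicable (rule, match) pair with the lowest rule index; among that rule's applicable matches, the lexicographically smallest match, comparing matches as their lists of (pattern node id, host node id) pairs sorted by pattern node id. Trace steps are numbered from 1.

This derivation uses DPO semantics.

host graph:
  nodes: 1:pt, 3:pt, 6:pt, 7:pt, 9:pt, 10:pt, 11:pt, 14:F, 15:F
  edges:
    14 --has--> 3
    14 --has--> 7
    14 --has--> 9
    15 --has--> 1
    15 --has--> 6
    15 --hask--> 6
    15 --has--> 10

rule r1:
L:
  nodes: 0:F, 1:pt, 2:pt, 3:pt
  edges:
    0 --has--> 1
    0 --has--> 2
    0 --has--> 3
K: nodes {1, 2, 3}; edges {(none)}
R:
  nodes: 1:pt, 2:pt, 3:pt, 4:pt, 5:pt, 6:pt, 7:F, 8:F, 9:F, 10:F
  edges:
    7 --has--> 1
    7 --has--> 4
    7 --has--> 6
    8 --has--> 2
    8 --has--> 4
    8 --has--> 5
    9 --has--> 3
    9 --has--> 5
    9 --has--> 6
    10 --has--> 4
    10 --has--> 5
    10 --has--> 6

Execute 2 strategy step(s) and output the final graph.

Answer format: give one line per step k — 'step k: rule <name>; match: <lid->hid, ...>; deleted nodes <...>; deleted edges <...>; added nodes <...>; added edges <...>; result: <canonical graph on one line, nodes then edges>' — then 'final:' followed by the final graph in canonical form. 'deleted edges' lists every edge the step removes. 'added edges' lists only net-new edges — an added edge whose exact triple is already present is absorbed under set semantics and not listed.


step 1: rule r1; match: 0->14, 1->3, 2->7, 3->9; deleted nodes 14; deleted edges (14,3,has); (14,7,has); (14,9,has); added nodes 16, 17, 18, 19, 20, 21, 22; added edges (19,3,has); (19,16,has); (19,18,has); (20,7,has); (20,16,has); (20,17,has); (21,9,has); (21,17,has); (21,18,has); (22,16,has); (22,17,has); (22,18,has); result: nodes: 1:pt, 3:pt, 6:pt, 7:pt, 9:pt, 10:pt, 11:pt, 15:F, 16:pt, 17:pt, 18:pt, 19:F, 20:F, 21:F, 22:F edges: (15,1,has); (15,6,has); (15,6,hask); (15,10,has); (19,3,has); (19,16,has); (19,18,has); (20,7,has); (20,16,has); (20,17,has); (21,9,has); (21,17,has); (21,18,has); (22,16,has); (22,17,has); (22,18,has)
step 2: rule r1; match: 0->19, 1->3, 2->16, 3->18; deleted nodes 19; deleted edges (19,3,has); (19,16,has); (19,18,has); added nodes 23, 24, 25, 26, 27, 28, 29; added edges (26,3,has); (26,23,has); (26,25,has); (27,16,has); (27,23,has); (27,24,has); (28,18,has); (28,24,has); (28,25,has); (29,23,has); (29,24,has); (29,25,has); result: nodes: 1:pt, 3:pt, 6:pt, 7:pt, 9:pt, 10:pt, 11:pt, 15:F, 16:pt, 17:pt, 18:pt, 20:F, 21:F, 22:F, 23:pt, 24:pt, 25:pt, 26:F, 27:F, 28:F, 29:F edges: (15,1,has); (15,6,has); (15,6,hask); (15,10,has); (20,7,has); (20,16,has); (20,17,has); (21,9,has); (21,17,has); (21,18,has); (22,16,has); (22,17,has); (22,18,has); (26,3,has); (26,23,has); (26,25,has); (27,16,has); (27,23,has); (27,24,has); (28,18,has); (28,24,has); (28,25,has); (29,23,has); (29,24,has); (29,25,has)
final:
nodes: 1:pt, 3:pt, 6:pt, 7:pt, 9:pt, 10:pt, 11:pt, 15:F, 16:pt, 17:pt, 18:pt, 20:F, 21:F, 22:F, 23:pt, 24:pt, 25:pt, 26:F, 27:F, 28:F, 29:F
edges: (15,1,has); (15,6,has); (15,6,hask); (15,10,has); (20,7,has); (20,16,has); (20,17,has); (21,9,has); (21,17,has); (21,18,has); (22,16,has); (22,17,has); (22,18,has); (26,3,has); (26,23,has); (26,25,has); (27,16,has); (27,23,has); (27,24,has); (28,18,has); (28,24,has); (28,25,has); (29,23,has); (29,24,has); (29,25,has)


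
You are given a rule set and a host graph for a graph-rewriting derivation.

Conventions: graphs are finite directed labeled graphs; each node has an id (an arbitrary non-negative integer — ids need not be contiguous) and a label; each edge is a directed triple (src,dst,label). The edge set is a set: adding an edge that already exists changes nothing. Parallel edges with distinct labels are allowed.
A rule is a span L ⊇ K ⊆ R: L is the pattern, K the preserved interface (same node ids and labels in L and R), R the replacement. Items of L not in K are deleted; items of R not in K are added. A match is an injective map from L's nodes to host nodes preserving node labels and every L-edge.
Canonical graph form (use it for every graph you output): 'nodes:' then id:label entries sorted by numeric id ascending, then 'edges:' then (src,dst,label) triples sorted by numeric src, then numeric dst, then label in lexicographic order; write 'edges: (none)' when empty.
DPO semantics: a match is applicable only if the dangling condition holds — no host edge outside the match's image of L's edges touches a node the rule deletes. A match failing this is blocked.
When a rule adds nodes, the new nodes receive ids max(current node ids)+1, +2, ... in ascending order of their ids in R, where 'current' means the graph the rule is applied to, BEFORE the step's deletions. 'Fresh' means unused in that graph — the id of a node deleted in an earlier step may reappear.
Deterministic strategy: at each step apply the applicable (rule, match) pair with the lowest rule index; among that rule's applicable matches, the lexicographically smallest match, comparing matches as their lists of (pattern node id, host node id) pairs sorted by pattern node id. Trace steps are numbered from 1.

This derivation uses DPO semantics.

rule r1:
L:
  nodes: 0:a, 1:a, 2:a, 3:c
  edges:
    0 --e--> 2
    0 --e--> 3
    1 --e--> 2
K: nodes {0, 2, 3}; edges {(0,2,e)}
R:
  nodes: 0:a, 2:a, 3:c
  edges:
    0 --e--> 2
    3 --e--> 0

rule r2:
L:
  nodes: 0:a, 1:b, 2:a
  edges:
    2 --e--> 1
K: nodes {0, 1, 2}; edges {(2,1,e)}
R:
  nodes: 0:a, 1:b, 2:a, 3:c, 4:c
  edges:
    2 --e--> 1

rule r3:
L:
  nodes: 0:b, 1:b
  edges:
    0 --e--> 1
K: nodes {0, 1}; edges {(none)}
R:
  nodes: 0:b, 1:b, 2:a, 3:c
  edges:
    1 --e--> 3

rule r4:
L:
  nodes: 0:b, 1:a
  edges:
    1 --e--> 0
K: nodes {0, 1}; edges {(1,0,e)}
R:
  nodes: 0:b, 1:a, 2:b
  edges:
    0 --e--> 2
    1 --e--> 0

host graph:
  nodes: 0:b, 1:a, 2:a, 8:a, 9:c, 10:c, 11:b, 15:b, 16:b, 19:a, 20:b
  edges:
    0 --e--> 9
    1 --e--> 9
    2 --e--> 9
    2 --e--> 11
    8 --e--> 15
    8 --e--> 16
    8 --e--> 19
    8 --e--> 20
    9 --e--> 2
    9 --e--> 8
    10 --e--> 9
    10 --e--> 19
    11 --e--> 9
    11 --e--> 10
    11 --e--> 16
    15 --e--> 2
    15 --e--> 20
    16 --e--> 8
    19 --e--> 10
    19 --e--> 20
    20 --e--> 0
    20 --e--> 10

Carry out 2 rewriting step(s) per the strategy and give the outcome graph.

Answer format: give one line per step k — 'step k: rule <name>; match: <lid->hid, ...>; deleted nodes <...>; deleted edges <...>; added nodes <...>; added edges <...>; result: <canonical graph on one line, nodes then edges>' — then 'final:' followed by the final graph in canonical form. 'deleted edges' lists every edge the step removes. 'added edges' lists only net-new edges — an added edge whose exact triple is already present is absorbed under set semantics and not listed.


step 1: rule r2; match: 0->1, 1->11, 2->2; deleted nodes (none); deleted edges (none); added nodes 21, 22; added edges (none); result: nodes: 0:b, 1:a, 2:a, 8:a, 9:c, 10:c, 11:b, 15:b, 16:b, 19:a, 20:b, 21:c, 22:c edges: (0,9,e); (1,9,e); (2,9,e); (2,11,e); (8,15,e); (8,16,e); (8,19,e); (8,20,e); (9,2,e); (9,8,e); (10,9,e); (10,19,e); (11,9,e); (11,10,e); (11,16,e); (15,2,e); (15,20,e); (16,8,e); (19,10,e); (19,20,e); (20,0,e); (20,10,e)
step 2: rule r2; match: 0->1, 1->11, 2->2; deleted nodes (none); deleted edges (none); added nodes 23, 24; added edges (none); result: nodes: 0:b, 1:a, 2:a, 8:a, 9:c, 10:c, 11:b, 15:b, 16:b, 19:a, 20:b, 21:c, 22:c, 23:c, 24:c edges: (0,9,e); (1,9,e); (2,9,e); (2,11,e); (8,15,e); (8,16,e); (8,19,e); (8,20,e); (9,2,e); (9,8,e); (10,9,e); (10,19,e); (11,9,e); (11,10,e); (11,16,e); (15,2,e); (15,20,e); (16,8,e); (19,10,e); (19,20,e); (20,0,e); (20,10,e)
final:
nodes: 0:b, 1:a, 2:a, 8:a, 9:c, 10:c, 11:b, 15:b, 16:b, 19:a, 20:b, 21:c, 22:c, 23:c, 24:c
edges: (0,9,e); (1,9,e); (2,9,e); (2,11,e); (8,15,e); (8,16,e); (8,19,e); (8,20,e); (9,2,e); (9,8,e); (10,9,e); (10,19,e); (11,9,e); (11,10,e); (11,16,e); (15,2,e); (15,20,e); (16,8,e); (19,10,e); (19,20,e); (20,0,e); (20,10,e)


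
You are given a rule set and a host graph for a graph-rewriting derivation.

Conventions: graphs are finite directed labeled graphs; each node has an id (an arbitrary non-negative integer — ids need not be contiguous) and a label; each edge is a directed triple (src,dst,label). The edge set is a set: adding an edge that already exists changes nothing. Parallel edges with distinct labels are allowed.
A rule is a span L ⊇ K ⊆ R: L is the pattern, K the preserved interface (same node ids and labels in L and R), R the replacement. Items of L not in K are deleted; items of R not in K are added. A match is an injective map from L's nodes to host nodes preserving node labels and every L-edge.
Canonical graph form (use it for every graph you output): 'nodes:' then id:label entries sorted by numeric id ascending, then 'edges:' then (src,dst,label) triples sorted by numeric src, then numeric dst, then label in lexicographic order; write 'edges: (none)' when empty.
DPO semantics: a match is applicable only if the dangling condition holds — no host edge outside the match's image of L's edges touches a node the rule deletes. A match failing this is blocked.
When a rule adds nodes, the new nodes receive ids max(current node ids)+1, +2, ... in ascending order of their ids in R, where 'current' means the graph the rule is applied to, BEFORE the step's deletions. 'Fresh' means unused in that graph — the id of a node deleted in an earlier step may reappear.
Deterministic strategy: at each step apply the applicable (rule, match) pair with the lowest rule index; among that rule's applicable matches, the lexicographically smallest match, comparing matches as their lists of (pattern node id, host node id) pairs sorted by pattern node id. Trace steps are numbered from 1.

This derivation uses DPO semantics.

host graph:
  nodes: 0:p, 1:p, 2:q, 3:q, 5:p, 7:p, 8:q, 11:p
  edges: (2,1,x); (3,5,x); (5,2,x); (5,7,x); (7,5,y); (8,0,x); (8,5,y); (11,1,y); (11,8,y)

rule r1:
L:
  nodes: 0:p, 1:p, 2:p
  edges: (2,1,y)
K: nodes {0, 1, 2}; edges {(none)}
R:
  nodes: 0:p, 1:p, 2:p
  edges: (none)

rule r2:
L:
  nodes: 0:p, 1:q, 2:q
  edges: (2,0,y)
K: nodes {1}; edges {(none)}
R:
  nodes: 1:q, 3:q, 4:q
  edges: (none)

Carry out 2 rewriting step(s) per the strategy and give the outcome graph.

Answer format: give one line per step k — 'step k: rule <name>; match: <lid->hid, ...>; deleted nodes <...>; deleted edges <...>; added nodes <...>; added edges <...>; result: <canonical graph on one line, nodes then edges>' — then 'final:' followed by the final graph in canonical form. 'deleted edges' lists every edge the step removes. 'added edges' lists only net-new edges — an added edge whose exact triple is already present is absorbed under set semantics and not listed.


step 1: rule r1; match: 0->0, 1->1, 2->11; deleted nodes (none); deleted edges (11,1,y); added nodes (none); added edges (none); result: nodes: 0:p, 1:p, 2:q, 3:q, 5:p, 7:p, 8:q, 11:p edges: (2,1,x); (3,5,x); (5,2,x); (5,7,x); (7,5,y); (8,0,x); (8,5,y); (11,8,y)
step 2: rule r1; match: 0->0, 1->5, 2->7; deleted nodes (none); deleted edges (7,5,y); added nodes (none); added edges (none); result: nodes: 0:p, 1:p, 2:q, 3:q, 5:p, 7:p, 8:q, 11:p edges: (2,1,x); (3,5,x); (5,2,x); (5,7,x); (8,0,x); (8,5,y); (11,8,y)
final:
nodes: 0:p, 1:p, 2:q, 3:q, 5:p, 7:p, 8:q, 11:p
edges: (2,1,x); (3,5,x); (5,2,x); (5,7,x); (8,0,x); (8,5,y); (11,8,y)


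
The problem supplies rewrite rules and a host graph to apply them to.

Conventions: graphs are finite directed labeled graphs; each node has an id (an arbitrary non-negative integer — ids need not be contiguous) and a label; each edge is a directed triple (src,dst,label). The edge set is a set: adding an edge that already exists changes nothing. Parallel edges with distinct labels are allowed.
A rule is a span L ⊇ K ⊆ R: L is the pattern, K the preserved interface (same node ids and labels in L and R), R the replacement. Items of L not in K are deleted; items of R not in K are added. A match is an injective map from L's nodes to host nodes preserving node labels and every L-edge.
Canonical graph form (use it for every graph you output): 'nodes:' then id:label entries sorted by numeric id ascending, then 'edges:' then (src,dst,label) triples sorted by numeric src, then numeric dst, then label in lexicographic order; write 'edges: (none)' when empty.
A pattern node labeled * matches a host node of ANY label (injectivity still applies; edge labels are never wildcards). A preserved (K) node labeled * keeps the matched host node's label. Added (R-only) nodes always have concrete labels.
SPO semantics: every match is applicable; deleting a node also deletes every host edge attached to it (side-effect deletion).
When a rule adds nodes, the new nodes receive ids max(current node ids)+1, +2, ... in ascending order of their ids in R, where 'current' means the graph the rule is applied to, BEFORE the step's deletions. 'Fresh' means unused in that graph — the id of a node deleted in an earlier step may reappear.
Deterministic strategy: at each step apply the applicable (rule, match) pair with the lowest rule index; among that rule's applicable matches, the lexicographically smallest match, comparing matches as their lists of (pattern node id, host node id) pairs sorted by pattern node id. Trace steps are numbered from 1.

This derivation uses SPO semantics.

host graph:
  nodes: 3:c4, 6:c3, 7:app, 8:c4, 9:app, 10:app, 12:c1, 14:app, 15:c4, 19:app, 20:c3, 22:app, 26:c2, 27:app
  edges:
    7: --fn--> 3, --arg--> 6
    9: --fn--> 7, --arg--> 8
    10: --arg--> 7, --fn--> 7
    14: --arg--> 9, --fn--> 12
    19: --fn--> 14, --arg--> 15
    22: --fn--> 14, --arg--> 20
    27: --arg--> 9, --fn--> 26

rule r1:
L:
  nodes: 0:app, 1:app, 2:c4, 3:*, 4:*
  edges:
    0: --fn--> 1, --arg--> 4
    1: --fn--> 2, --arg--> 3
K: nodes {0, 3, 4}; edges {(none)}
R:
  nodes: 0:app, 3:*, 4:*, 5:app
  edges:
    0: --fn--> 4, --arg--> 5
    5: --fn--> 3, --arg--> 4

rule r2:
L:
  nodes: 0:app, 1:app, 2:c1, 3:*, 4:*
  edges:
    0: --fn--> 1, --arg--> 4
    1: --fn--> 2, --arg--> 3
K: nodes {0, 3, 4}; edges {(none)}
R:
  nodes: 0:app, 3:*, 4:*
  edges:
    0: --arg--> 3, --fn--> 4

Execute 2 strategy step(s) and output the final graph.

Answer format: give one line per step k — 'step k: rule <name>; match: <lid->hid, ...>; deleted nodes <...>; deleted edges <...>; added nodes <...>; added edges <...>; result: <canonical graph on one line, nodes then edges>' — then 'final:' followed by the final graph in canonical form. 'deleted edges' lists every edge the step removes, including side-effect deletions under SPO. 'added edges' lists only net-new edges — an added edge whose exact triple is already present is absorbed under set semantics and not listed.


step 1: rule r1; match: 0->9, 1->7, 2->3, 3->6, 4->8; deleted nodes 3, 7; deleted edges (7,3,fn); (7,6,arg); (9,7,fn); (9,8,arg); (10,7,arg); (10,7,fn); added nodes 28; added edges (9,8,fn); (9,28,arg); (28,6,fn); (28,8,arg); result: nodes: 6:c3, 8:c4, 9:app, 10:app, 12:c1, 14:app, 15:c4, 19:app, 20:c3, 22:app, 26:c2, 27:app, 28:app edges: (9,8,fn); (9,28,arg); (14,9,arg); (14,12,fn); (19,14,fn); (19,15,arg); (22,14,fn); (22,20,arg); (27,9,arg); (27,26,fn); (28,6,fn); (28,8,arg)
step 2: rule r2; match: 0->19, 1->14, 2->12, 3->9, 4->15; deleted nodes 12, 14; deleted edges (14,9,arg); (14,12,fn); (19,14,fn); (19,15,arg); (22,14,fn); added nodes (none); added edges (19,9,arg); (19,15,fn); result: nodes: 6:c3, 8:c4, 9:app, 10:app, 15:c4, 19:app, 20:c3, 22:app, 26:c2, 27:app, 28:app edges: (9,8,fn); (9,28,arg); (19,9,arg); (19,15,fn); (22,20,arg); (27,9,arg); (27,26,fn); (28,6,fn); (28,8,arg)
final:
nodes: 6:c3, 8:c4, 9:app, 10:app, 15:c4, 19:app, 20:c3, 22:app, 26:c2, 27:app, 28:app
edges: (9,8,fn); (9,28,arg); (19,9,arg); (19,15,fn); (22,20,arg); (27,9,arg); (27,26,fn); (28,6,fn); (28,8,arg)


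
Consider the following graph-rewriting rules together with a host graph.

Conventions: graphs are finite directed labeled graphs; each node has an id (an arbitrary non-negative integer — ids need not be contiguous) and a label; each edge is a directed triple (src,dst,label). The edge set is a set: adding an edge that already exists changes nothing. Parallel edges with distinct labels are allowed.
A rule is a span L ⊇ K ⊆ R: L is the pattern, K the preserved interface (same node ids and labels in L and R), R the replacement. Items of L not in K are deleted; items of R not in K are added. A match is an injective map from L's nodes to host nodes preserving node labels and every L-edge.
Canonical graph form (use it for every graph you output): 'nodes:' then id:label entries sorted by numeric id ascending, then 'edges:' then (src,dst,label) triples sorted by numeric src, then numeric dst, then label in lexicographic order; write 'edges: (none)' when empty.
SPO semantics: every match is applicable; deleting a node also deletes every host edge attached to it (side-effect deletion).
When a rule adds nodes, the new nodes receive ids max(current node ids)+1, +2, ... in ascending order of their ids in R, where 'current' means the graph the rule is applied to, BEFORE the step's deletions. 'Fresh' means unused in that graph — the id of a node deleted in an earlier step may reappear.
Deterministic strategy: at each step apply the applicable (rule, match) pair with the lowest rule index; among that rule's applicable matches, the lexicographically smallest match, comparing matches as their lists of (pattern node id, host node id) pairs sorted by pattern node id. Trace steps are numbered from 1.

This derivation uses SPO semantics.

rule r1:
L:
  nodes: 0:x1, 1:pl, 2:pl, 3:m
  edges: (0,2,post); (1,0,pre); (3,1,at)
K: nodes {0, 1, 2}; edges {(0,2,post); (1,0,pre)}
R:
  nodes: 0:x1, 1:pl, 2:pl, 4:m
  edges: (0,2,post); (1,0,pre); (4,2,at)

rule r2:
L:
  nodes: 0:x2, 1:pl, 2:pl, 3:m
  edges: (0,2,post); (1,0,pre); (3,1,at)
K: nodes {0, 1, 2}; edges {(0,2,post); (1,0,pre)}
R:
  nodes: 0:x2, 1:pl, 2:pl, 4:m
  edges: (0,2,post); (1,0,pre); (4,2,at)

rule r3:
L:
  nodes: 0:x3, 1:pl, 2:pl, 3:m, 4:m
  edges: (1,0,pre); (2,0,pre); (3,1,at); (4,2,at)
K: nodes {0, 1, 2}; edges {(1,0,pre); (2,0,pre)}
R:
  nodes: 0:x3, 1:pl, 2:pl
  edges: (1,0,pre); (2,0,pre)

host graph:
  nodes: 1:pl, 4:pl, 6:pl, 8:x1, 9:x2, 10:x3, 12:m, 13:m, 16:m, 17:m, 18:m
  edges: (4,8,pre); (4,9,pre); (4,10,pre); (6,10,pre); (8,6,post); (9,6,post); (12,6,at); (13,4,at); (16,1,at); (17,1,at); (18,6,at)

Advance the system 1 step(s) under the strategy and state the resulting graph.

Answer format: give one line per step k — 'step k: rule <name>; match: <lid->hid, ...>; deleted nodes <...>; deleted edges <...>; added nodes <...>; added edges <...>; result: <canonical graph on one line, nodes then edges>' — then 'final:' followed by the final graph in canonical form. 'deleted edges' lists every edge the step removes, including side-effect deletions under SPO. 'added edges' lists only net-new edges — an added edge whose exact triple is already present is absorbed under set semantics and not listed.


step 1: rule r1; match: 0->8, 1->4, 2->6, 3->13; deleted nodes 13; deleted edges (13,4,at); added nodes 19; added edges (19,6,at); result: nodes: 1:pl, 4:pl, 6:pl, 8:x1, 9:x2, 10:x3, 12:m, 16:m, 17:m, 18:m, 19:m edges: (4,8,pre); (4,9,pre); (4,10,pre); (6,10,pre); (8,6,post); (9,6,post); (12,6,at); (16,1,at); (17,1,at); (18,6,at); (19,6,at)
final:
nodes: 1:pl, 4:pl, 6:pl, 8:x1, 9:x2, 10:x3, 12:m, 16:m, 17:m, 18:m, 19:m
edges: (4,8,pre); (4,9,pre); (4,10,pre); (6,10,pre); (8,6,post); (9,6,post); (12,6,at); (16,1,at); (17,1,at); (18,6,at); (19,6,at)


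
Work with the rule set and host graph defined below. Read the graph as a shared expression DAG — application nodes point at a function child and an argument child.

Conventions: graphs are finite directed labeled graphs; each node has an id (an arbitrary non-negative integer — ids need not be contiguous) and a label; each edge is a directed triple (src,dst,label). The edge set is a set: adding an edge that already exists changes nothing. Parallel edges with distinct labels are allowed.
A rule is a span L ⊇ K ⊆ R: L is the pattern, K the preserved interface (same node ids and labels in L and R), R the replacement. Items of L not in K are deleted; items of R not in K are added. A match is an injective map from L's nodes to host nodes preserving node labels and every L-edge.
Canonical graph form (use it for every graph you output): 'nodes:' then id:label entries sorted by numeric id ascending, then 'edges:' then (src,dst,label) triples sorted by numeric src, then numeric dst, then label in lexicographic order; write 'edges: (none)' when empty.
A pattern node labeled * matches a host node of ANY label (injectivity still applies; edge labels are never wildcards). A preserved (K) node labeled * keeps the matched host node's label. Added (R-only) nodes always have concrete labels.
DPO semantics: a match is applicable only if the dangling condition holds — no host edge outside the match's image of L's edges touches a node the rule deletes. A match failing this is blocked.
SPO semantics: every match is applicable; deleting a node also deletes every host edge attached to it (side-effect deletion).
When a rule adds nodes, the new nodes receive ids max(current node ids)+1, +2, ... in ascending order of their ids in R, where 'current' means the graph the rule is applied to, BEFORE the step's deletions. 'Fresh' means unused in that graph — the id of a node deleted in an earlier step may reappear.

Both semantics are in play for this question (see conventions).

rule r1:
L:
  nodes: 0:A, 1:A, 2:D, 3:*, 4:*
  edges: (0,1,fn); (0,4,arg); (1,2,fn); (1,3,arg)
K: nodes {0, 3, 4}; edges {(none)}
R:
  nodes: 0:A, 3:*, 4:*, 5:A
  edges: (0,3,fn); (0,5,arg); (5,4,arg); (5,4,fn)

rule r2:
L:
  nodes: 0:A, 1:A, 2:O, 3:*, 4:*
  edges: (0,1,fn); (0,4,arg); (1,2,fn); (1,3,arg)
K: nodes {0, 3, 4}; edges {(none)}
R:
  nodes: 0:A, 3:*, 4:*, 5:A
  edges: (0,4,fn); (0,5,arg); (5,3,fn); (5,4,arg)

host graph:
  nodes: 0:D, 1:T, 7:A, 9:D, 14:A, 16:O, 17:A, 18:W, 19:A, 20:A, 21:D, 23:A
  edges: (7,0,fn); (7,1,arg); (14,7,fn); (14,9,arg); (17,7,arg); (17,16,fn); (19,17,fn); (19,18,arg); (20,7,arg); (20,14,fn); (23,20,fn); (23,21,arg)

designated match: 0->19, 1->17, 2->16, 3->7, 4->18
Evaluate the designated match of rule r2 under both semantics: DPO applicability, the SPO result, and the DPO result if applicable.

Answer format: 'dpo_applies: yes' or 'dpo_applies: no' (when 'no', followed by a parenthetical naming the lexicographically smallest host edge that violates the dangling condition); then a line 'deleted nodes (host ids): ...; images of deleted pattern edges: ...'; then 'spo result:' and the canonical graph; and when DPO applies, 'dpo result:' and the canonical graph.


dpo_applies: yes
deleted nodes (host ids): 16, 17; images of deleted pattern edges: (17,7,arg); (17,16,fn); (19,17,fn); (19,18,arg)
spo result:
nodes: 0:D, 1:T, 7:A, 9:D, 14:A, 18:W, 19:A, 20:A, 21:D, 23:A, 24:A
edges: (7,0,fn); (7,1,arg); (14,7,fn); (14,9,arg); (19,18,fn); (19,24,arg); (20,7,arg); (20,14,fn); (23,20,fn); (23,21,arg); (24,7,fn); (24,18,arg)
dpo result:
nodes: 0:D, 1:T, 7:A, 9:D, 14:A, 18:W, 19:A, 20:A, 21:D, 23:A, 24:A
edges: (7,0,fn); (7,1,arg); (14,7,fn); (14,9,arg); (19,18,fn); (19,24,arg); (20,7,arg); (20,14,fn); (23,20,fn); (23,21,arg); (24,7,fn); (24,18,arg)


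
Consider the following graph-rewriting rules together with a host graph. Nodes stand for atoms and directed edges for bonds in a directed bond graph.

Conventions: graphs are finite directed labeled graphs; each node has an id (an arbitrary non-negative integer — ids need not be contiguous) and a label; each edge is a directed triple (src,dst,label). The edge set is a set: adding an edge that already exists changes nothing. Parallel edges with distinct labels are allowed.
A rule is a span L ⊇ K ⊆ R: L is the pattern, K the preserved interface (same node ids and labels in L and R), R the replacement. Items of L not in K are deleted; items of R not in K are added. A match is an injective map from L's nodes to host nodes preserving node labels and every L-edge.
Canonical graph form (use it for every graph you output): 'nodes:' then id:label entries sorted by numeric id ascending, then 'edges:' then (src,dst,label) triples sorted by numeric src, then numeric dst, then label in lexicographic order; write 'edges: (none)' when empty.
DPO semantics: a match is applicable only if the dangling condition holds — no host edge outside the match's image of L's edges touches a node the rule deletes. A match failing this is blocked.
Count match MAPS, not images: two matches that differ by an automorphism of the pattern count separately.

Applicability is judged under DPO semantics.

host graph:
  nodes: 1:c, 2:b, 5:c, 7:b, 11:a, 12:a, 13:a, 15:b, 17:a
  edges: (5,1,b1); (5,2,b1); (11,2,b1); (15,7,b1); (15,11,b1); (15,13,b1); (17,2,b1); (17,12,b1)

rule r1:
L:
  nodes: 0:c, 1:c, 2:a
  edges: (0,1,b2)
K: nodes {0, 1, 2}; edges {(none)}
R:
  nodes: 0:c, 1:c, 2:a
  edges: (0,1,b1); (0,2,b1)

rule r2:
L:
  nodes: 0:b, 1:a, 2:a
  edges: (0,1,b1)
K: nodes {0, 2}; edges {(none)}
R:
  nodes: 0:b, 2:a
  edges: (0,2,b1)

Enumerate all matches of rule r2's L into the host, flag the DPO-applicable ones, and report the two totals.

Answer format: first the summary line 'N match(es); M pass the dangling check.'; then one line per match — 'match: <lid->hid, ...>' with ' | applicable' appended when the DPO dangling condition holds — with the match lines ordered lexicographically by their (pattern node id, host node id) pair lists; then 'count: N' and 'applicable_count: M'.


6 match(es); 3 pass the dangling check.
match: 0->15, 1->11, 2->12
match: 0->15, 1->11, 2->13
match: 0->15, 1->11, 2->17
match: 0->15, 1->13, 2->11 | applicable
match: 0->15, 1->13, 2->12 | applicable
match: 0->15, 1->13, 2->17 | applicable
count: 6
applicable_count: 3


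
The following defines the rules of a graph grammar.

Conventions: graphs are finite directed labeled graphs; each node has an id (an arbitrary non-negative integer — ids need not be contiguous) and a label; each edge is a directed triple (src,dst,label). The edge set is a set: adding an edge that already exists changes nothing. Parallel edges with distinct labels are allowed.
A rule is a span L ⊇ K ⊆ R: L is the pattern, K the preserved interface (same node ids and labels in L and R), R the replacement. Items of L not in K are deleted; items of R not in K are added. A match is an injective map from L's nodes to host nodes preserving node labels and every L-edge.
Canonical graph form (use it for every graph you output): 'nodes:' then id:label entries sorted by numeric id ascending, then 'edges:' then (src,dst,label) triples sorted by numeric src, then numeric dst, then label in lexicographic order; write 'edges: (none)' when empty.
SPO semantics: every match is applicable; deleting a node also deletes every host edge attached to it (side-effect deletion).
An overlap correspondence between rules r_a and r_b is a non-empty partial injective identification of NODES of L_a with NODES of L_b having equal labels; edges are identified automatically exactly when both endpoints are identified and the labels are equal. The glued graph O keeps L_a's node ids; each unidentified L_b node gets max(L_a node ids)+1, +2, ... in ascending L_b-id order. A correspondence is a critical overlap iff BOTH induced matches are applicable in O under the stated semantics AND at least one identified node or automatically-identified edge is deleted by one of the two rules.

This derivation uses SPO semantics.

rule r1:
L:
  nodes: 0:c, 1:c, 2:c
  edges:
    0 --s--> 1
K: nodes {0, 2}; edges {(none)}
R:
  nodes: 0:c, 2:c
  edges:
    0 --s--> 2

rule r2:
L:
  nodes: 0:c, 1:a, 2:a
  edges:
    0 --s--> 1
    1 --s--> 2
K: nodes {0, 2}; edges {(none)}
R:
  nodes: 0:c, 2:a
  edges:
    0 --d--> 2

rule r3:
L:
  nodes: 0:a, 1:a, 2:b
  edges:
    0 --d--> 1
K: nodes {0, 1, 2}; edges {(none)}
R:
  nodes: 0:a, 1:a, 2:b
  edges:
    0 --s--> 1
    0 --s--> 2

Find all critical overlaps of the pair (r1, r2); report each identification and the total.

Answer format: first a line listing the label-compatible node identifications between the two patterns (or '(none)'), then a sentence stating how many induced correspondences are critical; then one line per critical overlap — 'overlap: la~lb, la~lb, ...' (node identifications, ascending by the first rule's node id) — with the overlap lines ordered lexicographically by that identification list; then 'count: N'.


label-compatible node identifications between L(r1) and L(r2): 0~0, 1~0, 2~0
1 of the induced correspondences is a critical overlap of r1 and r2.
overlap: 1~0
count: 1


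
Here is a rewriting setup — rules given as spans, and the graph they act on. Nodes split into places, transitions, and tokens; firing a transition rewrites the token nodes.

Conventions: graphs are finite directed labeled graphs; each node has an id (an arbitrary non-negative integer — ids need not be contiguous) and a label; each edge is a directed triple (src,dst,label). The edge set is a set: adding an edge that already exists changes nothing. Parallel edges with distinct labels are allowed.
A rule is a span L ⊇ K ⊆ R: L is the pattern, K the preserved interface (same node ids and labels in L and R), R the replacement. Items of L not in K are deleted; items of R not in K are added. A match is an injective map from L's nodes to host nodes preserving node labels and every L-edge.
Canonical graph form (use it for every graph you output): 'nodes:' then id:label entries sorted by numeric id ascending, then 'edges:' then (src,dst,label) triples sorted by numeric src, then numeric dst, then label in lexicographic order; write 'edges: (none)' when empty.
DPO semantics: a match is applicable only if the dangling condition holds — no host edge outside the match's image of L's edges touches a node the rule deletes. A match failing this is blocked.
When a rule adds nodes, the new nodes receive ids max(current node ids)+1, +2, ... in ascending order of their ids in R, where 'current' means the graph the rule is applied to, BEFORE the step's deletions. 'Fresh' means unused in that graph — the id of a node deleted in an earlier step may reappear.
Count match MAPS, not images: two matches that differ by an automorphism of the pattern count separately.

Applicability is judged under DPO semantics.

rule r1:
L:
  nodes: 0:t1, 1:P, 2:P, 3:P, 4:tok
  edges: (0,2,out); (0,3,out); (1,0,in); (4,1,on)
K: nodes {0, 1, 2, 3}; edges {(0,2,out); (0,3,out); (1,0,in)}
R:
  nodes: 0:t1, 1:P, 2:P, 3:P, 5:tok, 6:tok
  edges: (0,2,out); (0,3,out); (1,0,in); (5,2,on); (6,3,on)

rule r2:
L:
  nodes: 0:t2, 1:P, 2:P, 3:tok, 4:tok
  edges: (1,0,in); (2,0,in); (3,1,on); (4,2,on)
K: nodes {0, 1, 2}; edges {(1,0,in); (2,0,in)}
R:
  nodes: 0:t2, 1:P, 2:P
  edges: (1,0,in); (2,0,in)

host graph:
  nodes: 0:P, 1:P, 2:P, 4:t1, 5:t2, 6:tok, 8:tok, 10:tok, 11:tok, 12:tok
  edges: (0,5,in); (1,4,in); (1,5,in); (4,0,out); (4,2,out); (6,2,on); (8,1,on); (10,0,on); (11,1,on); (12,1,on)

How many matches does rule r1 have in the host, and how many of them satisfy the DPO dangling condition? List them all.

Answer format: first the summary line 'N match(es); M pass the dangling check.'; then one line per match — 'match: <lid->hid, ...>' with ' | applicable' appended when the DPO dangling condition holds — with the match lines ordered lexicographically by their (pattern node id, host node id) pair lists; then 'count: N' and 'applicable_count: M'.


6 match(es); 6 pass the dangling check.
match: 0->4, 1->1, 2->0, 3->2, 4->8 | applicable
match: 0->4, 1->1, 2->0, 3->2, 4->11 | applicable
match: 0->4, 1->1, 2->0, 3->2, 4->12 | applicable
match: 0->4, 1->1, 2->2, 3->0, 4->8 | applicable
match: 0->4, 1->1, 2->2, 3->0, 4->11 | applicable
match: 0->4, 1->1, 2->2, 3->0, 4->12 | applicable
count: 6
applicable_count: 6


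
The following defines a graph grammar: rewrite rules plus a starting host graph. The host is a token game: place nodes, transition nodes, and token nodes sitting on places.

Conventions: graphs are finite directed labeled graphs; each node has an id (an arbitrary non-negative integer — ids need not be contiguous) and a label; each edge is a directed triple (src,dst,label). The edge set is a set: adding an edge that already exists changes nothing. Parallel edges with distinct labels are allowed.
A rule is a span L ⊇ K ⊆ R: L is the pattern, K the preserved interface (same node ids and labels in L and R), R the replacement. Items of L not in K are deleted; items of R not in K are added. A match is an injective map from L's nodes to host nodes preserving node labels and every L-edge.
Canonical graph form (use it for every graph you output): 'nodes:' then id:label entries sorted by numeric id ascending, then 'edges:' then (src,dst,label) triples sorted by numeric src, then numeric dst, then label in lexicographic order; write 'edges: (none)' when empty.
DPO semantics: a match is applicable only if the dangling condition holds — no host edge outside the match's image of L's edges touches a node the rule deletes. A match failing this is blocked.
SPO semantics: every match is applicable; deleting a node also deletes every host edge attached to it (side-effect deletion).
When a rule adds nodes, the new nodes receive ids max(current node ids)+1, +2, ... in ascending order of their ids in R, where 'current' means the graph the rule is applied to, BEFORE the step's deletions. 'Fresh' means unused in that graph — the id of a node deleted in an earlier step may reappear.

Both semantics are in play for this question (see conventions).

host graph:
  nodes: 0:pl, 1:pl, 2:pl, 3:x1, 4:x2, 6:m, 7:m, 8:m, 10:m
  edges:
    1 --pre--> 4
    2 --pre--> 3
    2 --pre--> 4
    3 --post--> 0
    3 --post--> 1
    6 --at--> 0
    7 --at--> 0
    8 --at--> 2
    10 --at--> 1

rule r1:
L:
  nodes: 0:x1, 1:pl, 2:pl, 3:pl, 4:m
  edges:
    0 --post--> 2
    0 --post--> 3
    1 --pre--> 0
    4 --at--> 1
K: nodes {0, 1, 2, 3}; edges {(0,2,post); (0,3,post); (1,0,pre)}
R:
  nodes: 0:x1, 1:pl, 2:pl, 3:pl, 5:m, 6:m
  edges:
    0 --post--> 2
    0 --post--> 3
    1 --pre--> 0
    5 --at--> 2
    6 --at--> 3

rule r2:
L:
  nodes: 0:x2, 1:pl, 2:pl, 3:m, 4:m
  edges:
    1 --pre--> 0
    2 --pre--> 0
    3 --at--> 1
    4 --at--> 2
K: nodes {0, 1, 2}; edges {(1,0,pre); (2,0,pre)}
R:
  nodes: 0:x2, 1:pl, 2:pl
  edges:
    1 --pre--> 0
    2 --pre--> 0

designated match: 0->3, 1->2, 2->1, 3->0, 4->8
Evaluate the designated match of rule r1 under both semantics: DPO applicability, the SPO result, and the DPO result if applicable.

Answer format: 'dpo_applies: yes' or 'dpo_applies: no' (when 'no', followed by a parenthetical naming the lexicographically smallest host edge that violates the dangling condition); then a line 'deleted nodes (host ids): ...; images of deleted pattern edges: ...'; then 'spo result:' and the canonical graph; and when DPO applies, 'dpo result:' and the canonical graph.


dpo_applies: yes
deleted nodes (host ids): 8; images of deleted pattern edges: (8,2,at)
spo result:
nodes: 0:pl, 1:pl, 2:pl, 3:x1, 4:x2, 6:m, 7:m, 10:m, 11:m, 12:m
edges: (1,4,pre); (2,3,pre); (2,4,pre); (3,0,post); (3,1,post); (6,0,at); (7,0,at); (10,1,at); (11,1,at); (12,0,at)
dpo result:
nodes: 0:pl, 1:pl, 2:pl, 3:x1, 4:x2, 6:m, 7:m, 10:m, 11:m, 12:m
edges: (1,4,pre); (2,3,pre); (2,4,pre); (3,0,post); (3,1,post); (6,0,at); (7,0,at); (10,1,at); (11,1,at); (12,0,at)


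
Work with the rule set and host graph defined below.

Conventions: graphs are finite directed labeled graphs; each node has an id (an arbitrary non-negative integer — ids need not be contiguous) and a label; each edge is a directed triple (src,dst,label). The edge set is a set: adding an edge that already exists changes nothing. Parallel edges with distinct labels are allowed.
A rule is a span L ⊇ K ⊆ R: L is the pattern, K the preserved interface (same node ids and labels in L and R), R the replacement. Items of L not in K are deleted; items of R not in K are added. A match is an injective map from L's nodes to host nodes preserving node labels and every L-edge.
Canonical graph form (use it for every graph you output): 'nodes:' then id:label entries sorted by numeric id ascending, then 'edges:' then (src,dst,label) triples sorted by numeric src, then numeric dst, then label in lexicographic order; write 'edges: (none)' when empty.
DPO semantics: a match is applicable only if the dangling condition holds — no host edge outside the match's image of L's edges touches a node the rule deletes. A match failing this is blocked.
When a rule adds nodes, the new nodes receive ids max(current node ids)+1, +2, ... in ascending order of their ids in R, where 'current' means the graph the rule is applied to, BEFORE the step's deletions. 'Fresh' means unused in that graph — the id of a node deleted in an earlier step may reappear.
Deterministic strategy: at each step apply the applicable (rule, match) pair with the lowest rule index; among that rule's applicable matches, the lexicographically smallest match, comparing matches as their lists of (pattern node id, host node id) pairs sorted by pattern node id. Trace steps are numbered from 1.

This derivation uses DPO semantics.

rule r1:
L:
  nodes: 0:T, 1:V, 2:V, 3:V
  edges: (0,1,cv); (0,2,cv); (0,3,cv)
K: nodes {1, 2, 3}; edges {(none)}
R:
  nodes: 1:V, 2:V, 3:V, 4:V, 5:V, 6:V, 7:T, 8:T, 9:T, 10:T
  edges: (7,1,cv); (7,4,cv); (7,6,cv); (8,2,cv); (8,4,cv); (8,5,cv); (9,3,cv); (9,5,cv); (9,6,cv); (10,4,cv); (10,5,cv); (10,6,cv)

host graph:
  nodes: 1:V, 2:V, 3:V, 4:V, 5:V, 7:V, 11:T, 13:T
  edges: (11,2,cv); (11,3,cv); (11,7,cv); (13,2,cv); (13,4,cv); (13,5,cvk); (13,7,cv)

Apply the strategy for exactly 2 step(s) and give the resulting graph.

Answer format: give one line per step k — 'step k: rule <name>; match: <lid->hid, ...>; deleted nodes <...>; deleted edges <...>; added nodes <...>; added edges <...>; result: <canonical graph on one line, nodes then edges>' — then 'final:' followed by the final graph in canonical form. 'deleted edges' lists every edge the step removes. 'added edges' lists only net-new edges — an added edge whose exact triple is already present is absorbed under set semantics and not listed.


step 1: rule r1; match: 0->11, 1->2, 2->3, 3->7; deleted nodes 11; deleted edges (11,2,cv); (11,3,cv); (11,7,cv); added nodes 14, 15, 16, 17, 18, 19, 20; added edges (17,2,cv); (17,14,cv); (17,16,cv); (18,3,cv); (18,14,cv); (18,15,cv); (19,7,cv); (19,15,cv); (19,16,cv); (20,14,cv); (20,15,cv); (20,16,cv); result: nodes: 1:V, 2:V, 3:V, 4:V, 5:V, 7:V, 13:T, 14:V, 15:V, 16:V, 17:T, 18:T, 19:T, 20:T edges: (13,2,cv); (13,4,cv); (13,5,cvk); (13,7,cv); (17,2,cv); (17,14,cv); (17,16,cv); (18,3,cv); (18,14,cv); (18,15,cv); (19,7,cv); (19,15,cv); (19,16,cv); (20,14,cv); (20,15,cv); (20,16,cv)
step 2: rule r1; match: 0->17, 1->2, 2->14, 3->16; deleted nodes 17; deleted edges (17,2,cv); (17,14,cv); (17,16,cv); added nodes 21, 22, 23, 24, 25, 26, 27; added edges (24,2,cv); (24,21,cv); (24,23,cv); (25,14,cv); (25,21,cv); (25,22,cv); (26,16,cv); (26,22,cv); (26,23,cv); (27,21,cv); (27,22,cv); (27,23,cv); result: nodes: 1:V, 2:V, 3:V, 4:V, 5:V, 7:V, 13:T, 14:V, 15:V, 16:V, 18:T, 19:T, 20:T, 21:V, 22:V, 23:V, 24:T, 25:T, 26:T, 27:T edges: (13,2,cv); (13,4,cv); (13,5,cvk); (13,7,cv); (18,3,cv); (18,14,cv); (18,15,cv); (19,7,cv); (19,15,cv); (19,16,cv); (20,14,cv); (20,15,cv); (20,16,cv); (24,2,cv); (24,21,cv); (24,23,cv); (25,14,cv); (25,21,cv); (25,22,cv); (26,16,cv); (26,22,cv); (26,23,cv); (27,21,cv); (27,22,cv); (27,23,cv)
final:
nodes: 1:V, 2:V, 3:V, 4:V, 5:V, 7:V, 13:T, 14:V, 15:V, 16:V, 18:T, 19:T, 20:T, 21:V, 22:V, 23:V, 24:T, 25:T, 26:T, 27:T
edges: (13,2,cv); (13,4,cv); (13,5,cvk); (13,7,cv); (18,3,cv); (18,14,cv); (18,15,cv); (19,7,cv); (19,15,cv); (19,16,cv); (20,14,cv); (20,15,cv); (20,16,cv); (24,2,cv); (24,21,cv); (24,23,cv); (25,14,cv); (25,21,cv); (25,22,cv); (26,16,cv); (26,22,cv); (26,23,cv); (27,21,cv); (27,22,cv); (27,23,cv)
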